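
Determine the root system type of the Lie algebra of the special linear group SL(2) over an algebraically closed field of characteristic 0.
This is sl(2), which has dimension 2^2 - 1 = 3 and rank 2 - 1 = 1 (a Cartan subalgebra is the diagonal traceless matrices). In the classification of classical Lie algebras, the special linear algebra sl(n+1) has type A_n; here n = 1, so the Dynkin diagram is a chain of 1 nodes with single edges (A_1). Hence the type is A_1.

A_1 (sl(2))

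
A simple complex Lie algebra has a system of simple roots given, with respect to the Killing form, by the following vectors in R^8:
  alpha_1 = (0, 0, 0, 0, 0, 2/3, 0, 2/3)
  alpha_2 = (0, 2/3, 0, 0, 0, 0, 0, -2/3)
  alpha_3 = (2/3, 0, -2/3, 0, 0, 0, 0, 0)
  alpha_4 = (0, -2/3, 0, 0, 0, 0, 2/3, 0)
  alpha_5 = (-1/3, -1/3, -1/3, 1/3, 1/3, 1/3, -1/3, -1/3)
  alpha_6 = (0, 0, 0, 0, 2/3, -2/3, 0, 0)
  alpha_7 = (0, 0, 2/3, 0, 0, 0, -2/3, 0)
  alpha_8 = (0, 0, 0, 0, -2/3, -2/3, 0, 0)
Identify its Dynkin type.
Compute the Cartan integers a_ij = 2(alpha_i, alpha_j)/(alpha_j, alpha_j); the resulting 8x8 Cartan matrix is
[[2, -1, 0, 0, 0, -1, 0, -1], [-1, 2, 0, -1, 0, 0, 0, 0], [0, 0, 2, 0, 0, 0, -1, 0], [0, -1, 0, 2, 0, 0, -1, 0], [0, 0, 0, 0, 2, 0, 0, -1], [-1, 0, 0, 0, 0, 2, 0, 0], [0, 0, -1, -1, 0, 0, 2, 0], [-1, 0, 0, 0, -1, 0, 0, 2]].
All simple roots have the same length, so the diagram is simply laced. The associated Dynkin diagram is a chain of 7 nodes with one extra node attached to the third node from one end (E_8), so the type is E_8.

E_8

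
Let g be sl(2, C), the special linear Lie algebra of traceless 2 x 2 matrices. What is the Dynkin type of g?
A_1

This is sl(2), which has dimension 2^2 - 1 = 3 and rank 2 - 1 = 1 (a Cartan subalgebra is the diagonal traceless matrices). In the classification of classical Lie algebras, the special linear algebra sl(n+1) has type A_n; here n = 1, so the Dynkin diagram is a chain of 1 nodes with single edges (A_1). Hence the type is A_1.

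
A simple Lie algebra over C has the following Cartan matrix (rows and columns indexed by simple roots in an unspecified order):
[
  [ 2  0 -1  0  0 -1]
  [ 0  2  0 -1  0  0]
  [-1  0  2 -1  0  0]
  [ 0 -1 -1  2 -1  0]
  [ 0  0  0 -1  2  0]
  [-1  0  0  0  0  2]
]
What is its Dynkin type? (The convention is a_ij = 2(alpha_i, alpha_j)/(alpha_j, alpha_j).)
The matrix has rank 6 with 2's on the diagonal. Reading the off-diagonal entries as Dynkin edges (a single edge where a_ij = a_ji = -1; a double or triple edge where a_ij * a_ji = 2 or 3), the diagram is a chain of 4 nodes with a fork of two nodes at one end (D_6). One simple-root ordering that puts it in standard form is (alpha_6, alpha_1, alpha_3, alpha_4, alpha_2, alpha_5). So the algebra is type D_6, i.e. so(12).

type D_6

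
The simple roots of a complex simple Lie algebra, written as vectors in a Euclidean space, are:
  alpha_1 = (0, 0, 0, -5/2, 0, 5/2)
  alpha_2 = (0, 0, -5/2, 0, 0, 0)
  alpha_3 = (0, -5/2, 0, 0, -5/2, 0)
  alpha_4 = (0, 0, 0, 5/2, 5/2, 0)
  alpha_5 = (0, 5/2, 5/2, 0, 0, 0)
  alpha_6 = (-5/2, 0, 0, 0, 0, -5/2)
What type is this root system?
Compute the Cartan integers a_ij = 2(alpha_i, alpha_j)/(alpha_j, alpha_j); the resulting 6x6 Cartan matrix is
[[2, 0, 0, -1, 0, -1], [0, 2, 0, 0, -1, 0], [0, 0, 2, -1, -1, 0], [-1, 0, -1, 2, 0, 0], [0, -2, -1, 0, 2, 0], [-1, 0, 0, 0, 0, 2]].
The roots have two lengths (squared-length ratio 2:1); the short ones are alpha_{2}. The associated Dynkin diagram is a chain of 6 nodes with a double edge at one end; the terminal node there is the unique short simple root (B_6), so the type is B_6 (the algebra so(13)).

type B_6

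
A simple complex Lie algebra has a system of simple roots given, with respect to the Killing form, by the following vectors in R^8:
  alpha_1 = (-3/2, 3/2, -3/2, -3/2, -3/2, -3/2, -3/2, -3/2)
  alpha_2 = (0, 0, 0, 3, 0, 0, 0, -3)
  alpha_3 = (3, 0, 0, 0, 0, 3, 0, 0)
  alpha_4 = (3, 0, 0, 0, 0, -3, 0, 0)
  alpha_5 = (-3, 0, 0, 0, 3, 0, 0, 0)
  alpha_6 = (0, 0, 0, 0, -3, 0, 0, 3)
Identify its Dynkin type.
Compute the Cartan integers a_ij = 2(alpha_i, alpha_j)/(alpha_j, alpha_j); the resulting 6x6 Cartan matrix is
[[2, 0, -1, 0, 0, 0], [0, 2, 0, 0, 0, -1], [-1, 0, 2, 0, -1, 0], [0, 0, 0, 2, -1, 0], [0, 0, -1, -1, 2, -1], [0, -1, 0, 0, -1, 2]].
All simple roots have the same length, so the diagram is simply laced. The associated Dynkin diagram is a chain of 5 nodes with one extra node attached to the third node from one end (E_6), so the type is E_6.

E_6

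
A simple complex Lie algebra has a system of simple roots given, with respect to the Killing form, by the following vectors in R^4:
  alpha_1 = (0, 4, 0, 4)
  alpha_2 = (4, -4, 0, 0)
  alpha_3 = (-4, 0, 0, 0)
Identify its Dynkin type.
type B_3

Compute the Cartan integers a_ij = 2(alpha_i, alpha_j)/(alpha_j, alpha_j); the resulting 3x3 Cartan matrix is
[[2, -1, 0], [-1, 2, -2], [0, -1, 2]].
The roots have two lengths (squared-length ratio 2:1); the short ones are alpha_{3}. The associated Dynkin diagram is a chain of 3 nodes with a double edge at one end; the terminal node there is the unique short simple root (B_3), so the type is B_3 (the algebra so(7)).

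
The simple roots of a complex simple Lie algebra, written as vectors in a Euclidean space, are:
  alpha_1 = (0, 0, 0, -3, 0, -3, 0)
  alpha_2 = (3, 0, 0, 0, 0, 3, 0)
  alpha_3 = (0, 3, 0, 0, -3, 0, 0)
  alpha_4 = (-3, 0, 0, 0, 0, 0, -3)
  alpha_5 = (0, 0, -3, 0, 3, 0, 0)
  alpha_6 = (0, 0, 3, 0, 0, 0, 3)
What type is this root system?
Compute the Cartan integers a_ij = 2(alpha_i, alpha_j)/(alpha_j, alpha_j); the resulting 6x6 Cartan matrix is
[[2, -1, 0, 0, 0, 0], [-1, 2, 0, -1, 0, 0], [0, 0, 2, 0, -1, 0], [0, -1, 0, 2, 0, -1], [0, 0, -1, 0, 2, -1], [0, 0, 0, -1, -1, 2]].
All simple roots have the same length, so the diagram is simply laced. The associated Dynkin diagram is a chain of 6 nodes with single edges (A_6), so the type is A_6 (the algebra sl(7)).

A_6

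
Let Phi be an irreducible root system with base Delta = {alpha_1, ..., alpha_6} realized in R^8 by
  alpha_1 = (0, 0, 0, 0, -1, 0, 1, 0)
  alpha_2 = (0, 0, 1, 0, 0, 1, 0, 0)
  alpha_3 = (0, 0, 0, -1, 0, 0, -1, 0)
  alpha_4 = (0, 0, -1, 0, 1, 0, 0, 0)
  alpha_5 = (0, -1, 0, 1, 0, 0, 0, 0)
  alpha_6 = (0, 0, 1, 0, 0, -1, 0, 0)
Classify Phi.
Compute the Cartan integers a_ij = 2(alpha_i, alpha_j)/(alpha_j, alpha_j); the resulting 6x6 Cartan matrix is
[[2, 0, -1, -1, 0, 0], [0, 2, 0, -1, 0, 0], [-1, 0, 2, 0, -1, 0], [-1, -1, 0, 2, 0, -1], [0, 0, -1, 0, 2, 0], [0, 0, 0, -1, 0, 2]].
All simple roots have the same length, so the diagram is simply laced. The associated Dynkin diagram is a chain of 4 nodes with a fork of two nodes at one end (D_6), so the type is D_6 (the algebra so(12)).

D6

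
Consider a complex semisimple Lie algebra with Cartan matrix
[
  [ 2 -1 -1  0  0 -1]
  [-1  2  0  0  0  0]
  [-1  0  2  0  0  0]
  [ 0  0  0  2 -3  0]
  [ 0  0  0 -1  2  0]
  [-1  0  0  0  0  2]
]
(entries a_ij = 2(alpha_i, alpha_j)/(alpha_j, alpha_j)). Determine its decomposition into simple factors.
The diagram associated to this matrix has two connected components: the simple roots {alpha_1, alpha_2, alpha_3, alpha_6} form a chain of 2 nodes with a fork of two nodes at one end (D_4), and {alpha_4, alpha_5} form two nodes joined by a triple edge (G_2). A semisimple Lie algebra decomposes uniquely as the direct sum of simple ideals, one per connected component of its Dynkin diagram, so g ≅ D_4 ⊕ G_2 (dimension 28 + 14 = 42).

type D_4 ⊕ type G_2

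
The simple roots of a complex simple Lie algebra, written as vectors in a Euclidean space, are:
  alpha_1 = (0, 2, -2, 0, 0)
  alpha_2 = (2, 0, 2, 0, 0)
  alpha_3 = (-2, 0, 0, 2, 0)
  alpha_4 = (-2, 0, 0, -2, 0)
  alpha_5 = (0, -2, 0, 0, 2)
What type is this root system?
D5

Compute the Cartan integers a_ij = 2(alpha_i, alpha_j)/(alpha_j, alpha_j); the resulting 5x5 Cartan matrix is
[[2, -1, 0, 0, -1], [-1, 2, -1, -1, 0], [0, -1, 2, 0, 0], [0, -1, 0, 2, 0], [-1, 0, 0, 0, 2]].
All simple roots have the same length, so the diagram is simply laced. The associated Dynkin diagram is a chain of 3 nodes with a fork of two nodes at one end (D_5), so the type is D_5 (the algebra so(10)).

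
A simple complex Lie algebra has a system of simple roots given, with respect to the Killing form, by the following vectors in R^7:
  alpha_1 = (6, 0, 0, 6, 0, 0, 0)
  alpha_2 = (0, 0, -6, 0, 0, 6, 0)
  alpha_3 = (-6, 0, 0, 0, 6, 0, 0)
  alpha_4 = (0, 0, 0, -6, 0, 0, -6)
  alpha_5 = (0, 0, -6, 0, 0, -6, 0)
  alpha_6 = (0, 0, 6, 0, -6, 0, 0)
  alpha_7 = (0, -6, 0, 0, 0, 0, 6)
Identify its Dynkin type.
Compute the Cartan integers a_ij = 2(alpha_i, alpha_j)/(alpha_j, alpha_j); the resulting 7x7 Cartan matrix is
[[2, 0, -1, -1, 0, 0, 0], [0, 2, 0, 0, 0, -1, 0], [-1, 0, 2, 0, 0, -1, 0], [-1, 0, 0, 2, 0, 0, -1], [0, 0, 0, 0, 2, -1, 0], [0, -1, -1, 0, -1, 2, 0], [0, 0, 0, -1, 0, 0, 2]].
All simple roots have the same length, so the diagram is simply laced. The associated Dynkin diagram is a chain of 5 nodes with a fork of two nodes at one end (D_7), so the type is D_7 (the algebra so(14)).

D_7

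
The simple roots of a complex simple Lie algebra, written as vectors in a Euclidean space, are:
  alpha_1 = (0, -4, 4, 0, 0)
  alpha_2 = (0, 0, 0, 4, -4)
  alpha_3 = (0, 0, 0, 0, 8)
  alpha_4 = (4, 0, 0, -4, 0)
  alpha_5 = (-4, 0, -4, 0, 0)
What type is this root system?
C_5 (sp(10))

Compute the Cartan integers a_ij = 2(alpha_i, alpha_j)/(alpha_j, alpha_j); the resulting 5x5 Cartan matrix is
[[2, 0, 0, 0, -1], [0, 2, -1, -1, 0], [0, -2, 2, 0, 0], [0, -1, 0, 2, -1], [-1, 0, 0, -1, 2]].
The roots have two lengths (squared-length ratio 2:1); the short ones are alpha_{1,2,4,5}. The associated Dynkin diagram is a chain of 5 nodes with a double edge at one end; the terminal node there is the unique long simple root (C_5), so the type is C_5 (the algebra sp(10)).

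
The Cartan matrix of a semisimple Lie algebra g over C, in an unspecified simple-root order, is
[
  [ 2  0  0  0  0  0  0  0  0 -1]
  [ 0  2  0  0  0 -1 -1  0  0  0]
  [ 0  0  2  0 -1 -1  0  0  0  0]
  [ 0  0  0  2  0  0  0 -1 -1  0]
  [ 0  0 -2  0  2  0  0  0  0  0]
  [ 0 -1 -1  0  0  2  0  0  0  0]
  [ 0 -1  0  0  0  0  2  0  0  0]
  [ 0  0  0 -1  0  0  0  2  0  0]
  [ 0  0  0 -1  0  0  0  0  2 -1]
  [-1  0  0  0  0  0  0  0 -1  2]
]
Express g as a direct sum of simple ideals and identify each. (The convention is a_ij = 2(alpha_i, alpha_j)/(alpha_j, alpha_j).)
The diagram associated to this matrix has two connected components: the simple roots {alpha_1, alpha_4, alpha_8, alpha_9, alpha_10} form a chain of 5 nodes with single edges (A_5), and {alpha_2, alpha_3, alpha_5, alpha_6, alpha_7} form a chain of 5 nodes with a double edge at one end; the terminal node there is the unique long simple root (C_5). A semisimple Lie algebra decomposes uniquely as the direct sum of simple ideals, one per connected component of its Dynkin diagram, so g ≅ A_5 ⊕ C_5 (dimension 35 + 55 = 90).

A5 + C5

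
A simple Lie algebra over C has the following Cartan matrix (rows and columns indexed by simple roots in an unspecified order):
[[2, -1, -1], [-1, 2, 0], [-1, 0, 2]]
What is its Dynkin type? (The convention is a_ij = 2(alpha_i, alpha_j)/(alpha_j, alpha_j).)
A_3 (sl(4))

The matrix has rank 3 with 2's on the diagonal. Reading the off-diagonal entries as Dynkin edges (a single edge where a_ij = a_ji = -1; a double or triple edge where a_ij * a_ji = 2 or 3), the diagram is a chain of 3 nodes with single edges (A_3). One simple-root ordering that puts it in standard form is (alpha_3, alpha_1, alpha_2). So the algebra is type A_3, i.e. sl(4).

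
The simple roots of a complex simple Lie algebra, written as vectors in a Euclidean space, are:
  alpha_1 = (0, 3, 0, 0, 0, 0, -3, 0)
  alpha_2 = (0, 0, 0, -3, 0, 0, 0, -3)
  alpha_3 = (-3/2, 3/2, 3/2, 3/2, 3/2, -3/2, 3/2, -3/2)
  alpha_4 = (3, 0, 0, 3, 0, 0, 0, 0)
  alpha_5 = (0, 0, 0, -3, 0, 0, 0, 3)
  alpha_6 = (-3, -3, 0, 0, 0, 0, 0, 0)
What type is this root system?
E_6

Compute the Cartan integers a_ij = 2(alpha_i, alpha_j)/(alpha_j, alpha_j); the resulting 6x6 Cartan matrix is
[[2, 0, 0, 0, 0, -1], [0, 2, 0, -1, 0, 0], [0, 0, 2, 0, -1, 0], [0, -1, 0, 2, -1, -1], [0, 0, -1, -1, 2, 0], [-1, 0, 0, -1, 0, 2]].
All simple roots have the same length, so the diagram is simply laced. The associated Dynkin diagram is a chain of 5 nodes with one extra node attached to the third node from one end (E_6), so the type is E_6.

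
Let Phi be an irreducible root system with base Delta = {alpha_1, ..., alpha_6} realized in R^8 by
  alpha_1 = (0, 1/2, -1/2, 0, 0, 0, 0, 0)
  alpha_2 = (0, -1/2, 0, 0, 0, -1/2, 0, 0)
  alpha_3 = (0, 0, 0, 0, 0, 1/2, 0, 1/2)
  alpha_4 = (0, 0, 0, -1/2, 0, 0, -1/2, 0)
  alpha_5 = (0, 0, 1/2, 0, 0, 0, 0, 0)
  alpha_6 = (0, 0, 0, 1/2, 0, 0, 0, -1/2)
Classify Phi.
B6

Compute the Cartan integers a_ij = 2(alpha_i, alpha_j)/(alpha_j, alpha_j); the resulting 6x6 Cartan matrix is
[[2, -1, 0, 0, -2, 0], [-1, 2, -1, 0, 0, 0], [0, -1, 2, 0, 0, -1], [0, 0, 0, 2, 0, -1], [-1, 0, 0, 0, 2, 0], [0, 0, -1, -1, 0, 2]].
The roots have two lengths (squared-length ratio 2:1); the short ones are alpha_{5}. The associated Dynkin diagram is a chain of 6 nodes with a double edge at one end; the terminal node there is the unique short simple root (B_6), so the type is B_6 (the algebra so(13)).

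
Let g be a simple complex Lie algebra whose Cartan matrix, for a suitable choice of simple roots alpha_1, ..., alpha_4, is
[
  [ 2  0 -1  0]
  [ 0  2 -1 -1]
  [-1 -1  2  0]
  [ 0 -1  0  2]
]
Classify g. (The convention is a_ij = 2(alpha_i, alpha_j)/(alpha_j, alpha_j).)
A_4 (sl(5))

The matrix has rank 4 with 2's on the diagonal. Reading the off-diagonal entries as Dynkin edges (a single edge where a_ij = a_ji = -1; a double or triple edge where a_ij * a_ji = 2 or 3), the diagram is a chain of 4 nodes with single edges (A_4). One simple-root ordering that puts it in standard form is (alpha_4, alpha_2, alpha_3, alpha_1). So the algebra is type A_4, i.e. sl(5).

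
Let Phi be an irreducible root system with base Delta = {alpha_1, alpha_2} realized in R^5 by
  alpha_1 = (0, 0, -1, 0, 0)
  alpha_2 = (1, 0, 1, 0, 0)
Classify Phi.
Compute the Cartan integers a_ij = 2(alpha_i, alpha_j)/(alpha_j, alpha_j); the resulting 2x2 Cartan matrix is
[[2, -1], [-2, 2]].
The roots have two lengths (squared-length ratio 2:1); the short ones are alpha_{1}. The associated Dynkin diagram is a chain of 2 nodes with a double edge at one end; the terminal node there is the unique short simple root (B_2), so the type is B_2 (the algebra so(5)).

B2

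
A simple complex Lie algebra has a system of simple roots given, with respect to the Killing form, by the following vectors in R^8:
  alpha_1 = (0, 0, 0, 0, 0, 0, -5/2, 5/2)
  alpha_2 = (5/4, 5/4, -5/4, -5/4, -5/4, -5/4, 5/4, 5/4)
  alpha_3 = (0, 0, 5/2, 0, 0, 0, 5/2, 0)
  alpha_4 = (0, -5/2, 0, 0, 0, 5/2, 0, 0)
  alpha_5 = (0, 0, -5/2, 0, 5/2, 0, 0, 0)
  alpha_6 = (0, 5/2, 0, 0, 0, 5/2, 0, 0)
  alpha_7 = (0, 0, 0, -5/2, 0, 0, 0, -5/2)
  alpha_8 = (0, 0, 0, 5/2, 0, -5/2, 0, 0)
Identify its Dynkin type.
E8

Compute the Cartan integers a_ij = 2(alpha_i, alpha_j)/(alpha_j, alpha_j); the resulting 8x8 Cartan matrix is
[[2, 0, -1, 0, 0, 0, -1, 0], [0, 2, 0, -1, 0, 0, 0, 0], [-1, 0, 2, 0, -1, 0, 0, 0], [0, -1, 0, 2, 0, 0, 0, -1], [0, 0, -1, 0, 2, 0, 0, 0], [0, 0, 0, 0, 0, 2, 0, -1], [-1, 0, 0, 0, 0, 0, 2, -1], [0, 0, 0, -1, 0, -1, -1, 2]].
All simple roots have the same length, so the diagram is simply laced. The associated Dynkin diagram is a chain of 7 nodes with one extra node attached to the third node from one end (E_8), so the type is E_8.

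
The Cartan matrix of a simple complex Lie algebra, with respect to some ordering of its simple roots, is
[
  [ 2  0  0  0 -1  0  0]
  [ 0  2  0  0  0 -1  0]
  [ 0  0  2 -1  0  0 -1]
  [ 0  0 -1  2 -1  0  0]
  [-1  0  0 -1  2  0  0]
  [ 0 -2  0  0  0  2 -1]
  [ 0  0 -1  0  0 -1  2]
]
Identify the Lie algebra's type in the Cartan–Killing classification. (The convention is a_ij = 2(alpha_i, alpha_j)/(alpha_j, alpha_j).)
The matrix has rank 7 with 2's on the diagonal. Reading the off-diagonal entries as Dynkin edges (a single edge where a_ij = a_ji = -1; a double or triple edge where a_ij * a_ji = 2 or 3), the diagram is a chain of 7 nodes with a double edge at one end; the terminal node there is the unique short simple root (B_7). One simple-root ordering that puts it in standard form is (alpha_1, alpha_5, alpha_4, alpha_3, alpha_7, alpha_6, alpha_2). So the algebra is type B_7, i.e. so(15).

B_7 (so(15))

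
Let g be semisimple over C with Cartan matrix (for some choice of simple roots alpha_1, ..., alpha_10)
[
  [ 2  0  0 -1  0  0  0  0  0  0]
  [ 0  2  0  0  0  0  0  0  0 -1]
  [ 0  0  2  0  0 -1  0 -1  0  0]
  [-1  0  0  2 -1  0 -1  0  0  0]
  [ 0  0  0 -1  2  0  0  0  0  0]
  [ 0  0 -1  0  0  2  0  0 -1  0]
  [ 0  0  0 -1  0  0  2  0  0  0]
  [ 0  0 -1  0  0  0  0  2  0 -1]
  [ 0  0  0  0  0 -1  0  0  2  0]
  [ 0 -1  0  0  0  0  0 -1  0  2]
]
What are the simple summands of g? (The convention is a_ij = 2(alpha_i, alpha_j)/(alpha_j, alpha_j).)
A_6 (sl(7)) ⊕ D_4 (so(8))

The diagram associated to this matrix has two connected components: the simple roots {alpha_2, alpha_3, alpha_6, alpha_8, alpha_9, alpha_10} form a chain of 6 nodes with single edges (A_6), and {alpha_1, alpha_4, alpha_5, alpha_7} form a chain of 2 nodes with a fork of two nodes at one end (D_4). A semisimple Lie algebra decomposes uniquely as the direct sum of simple ideals, one per connected component of its Dynkin diagram, so g ≅ A_6 ⊕ D_4 (dimension 48 + 28 = 76).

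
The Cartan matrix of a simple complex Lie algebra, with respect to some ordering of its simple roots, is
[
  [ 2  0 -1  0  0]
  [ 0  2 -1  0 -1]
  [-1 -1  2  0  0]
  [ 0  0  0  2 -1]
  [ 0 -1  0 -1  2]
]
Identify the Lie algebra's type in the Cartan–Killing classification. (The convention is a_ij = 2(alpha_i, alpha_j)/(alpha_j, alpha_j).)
A_5

The matrix has rank 5 with 2's on the diagonal. Reading the off-diagonal entries as Dynkin edges (a single edge where a_ij = a_ji = -1; a double or triple edge where a_ij * a_ji = 2 or 3), the diagram is a chain of 5 nodes with single edges (A_5). One simple-root ordering that puts it in standard form is (alpha_4, alpha_5, alpha_2, alpha_3, alpha_1). So the algebra is type A_5, i.e. sl(6).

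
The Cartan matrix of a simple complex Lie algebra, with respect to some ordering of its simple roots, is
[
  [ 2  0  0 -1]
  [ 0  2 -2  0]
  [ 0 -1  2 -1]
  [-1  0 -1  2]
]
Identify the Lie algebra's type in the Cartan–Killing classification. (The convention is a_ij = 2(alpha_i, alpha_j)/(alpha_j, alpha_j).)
type C_4

The matrix has rank 4 with 2's on the diagonal. Reading the off-diagonal entries as Dynkin edges (a single edge where a_ij = a_ji = -1; a double or triple edge where a_ij * a_ji = 2 or 3), the diagram is a chain of 4 nodes with a double edge at one end; the terminal node there is the unique long simple root (C_4). One simple-root ordering that puts it in standard form is (alpha_1, alpha_4, alpha_3, alpha_2). So the algebra is type C_4, i.e. sp(8).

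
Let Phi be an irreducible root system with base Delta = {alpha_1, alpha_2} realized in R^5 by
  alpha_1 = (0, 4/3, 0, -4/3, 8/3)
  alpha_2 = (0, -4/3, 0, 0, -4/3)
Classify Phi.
G_2

Compute the Cartan integers a_ij = 2(alpha_i, alpha_j)/(alpha_j, alpha_j); the resulting 2x2 Cartan matrix is
[[2, -3], [-1, 2]].
The roots have two lengths (squared-length ratio 3:1); the short ones are alpha_{2}. The associated Dynkin diagram is two nodes joined by a triple edge (G_2), so the type is G_2.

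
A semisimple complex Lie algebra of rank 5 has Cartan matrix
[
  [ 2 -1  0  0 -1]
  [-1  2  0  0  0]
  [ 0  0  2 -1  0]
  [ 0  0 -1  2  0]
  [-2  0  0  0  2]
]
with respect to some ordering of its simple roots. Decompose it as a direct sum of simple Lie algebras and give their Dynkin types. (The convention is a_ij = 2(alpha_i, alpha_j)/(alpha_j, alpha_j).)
type A_2 ⊕ type C_3

The diagram associated to this matrix has two connected components: the simple roots {alpha_3, alpha_4} form a chain of 2 nodes with single edges (A_2), and {alpha_1, alpha_2, alpha_5} form a chain of 3 nodes with a double edge at one end; the terminal node there is the unique long simple root (C_3). A semisimple Lie algebra decomposes uniquely as the direct sum of simple ideals, one per connected component of its Dynkin diagram, so g ≅ A_2 ⊕ C_3 (dimension 8 + 21 = 29).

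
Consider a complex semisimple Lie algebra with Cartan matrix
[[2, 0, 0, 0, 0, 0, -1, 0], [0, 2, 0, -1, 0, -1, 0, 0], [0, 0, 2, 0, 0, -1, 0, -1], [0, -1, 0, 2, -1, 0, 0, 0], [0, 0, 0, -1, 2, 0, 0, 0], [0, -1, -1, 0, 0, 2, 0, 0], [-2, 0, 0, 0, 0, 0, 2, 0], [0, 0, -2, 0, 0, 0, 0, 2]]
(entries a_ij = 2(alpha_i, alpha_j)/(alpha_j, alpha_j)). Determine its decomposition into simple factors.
The diagram associated to this matrix has two connected components: the simple roots {alpha_1, alpha_7} form a chain of 2 nodes with a double edge at one end; the terminal node there is the unique short simple root (B_2), and {alpha_2, alpha_3, alpha_4, alpha_5, alpha_6, alpha_8} form a chain of 6 nodes with a double edge at one end; the terminal node there is the unique long simple root (C_6). A semisimple Lie algebra decomposes uniquely as the direct sum of simple ideals, one per connected component of its Dynkin diagram, so g ≅ B_2 ⊕ C_6 (dimension 10 + 78 = 88).

B_2 + C_6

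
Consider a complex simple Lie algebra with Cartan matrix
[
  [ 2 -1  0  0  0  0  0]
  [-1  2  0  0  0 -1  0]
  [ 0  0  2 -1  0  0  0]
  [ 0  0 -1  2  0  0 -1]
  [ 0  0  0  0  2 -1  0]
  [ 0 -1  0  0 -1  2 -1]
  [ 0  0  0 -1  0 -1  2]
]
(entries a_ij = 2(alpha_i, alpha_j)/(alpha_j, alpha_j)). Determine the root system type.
E_7

The matrix has rank 7 with 2's on the diagonal. Reading the off-diagonal entries as Dynkin edges (a single edge where a_ij = a_ji = -1; a double or triple edge where a_ij * a_ji = 2 or 3), the diagram is a chain of 6 nodes with one extra node attached to the third node from one end (E_7). One simple-root ordering that puts it in standard form is (alpha_1, alpha_5, alpha_2, alpha_6, alpha_7, alpha_4, alpha_3). So the algebra is type E_7.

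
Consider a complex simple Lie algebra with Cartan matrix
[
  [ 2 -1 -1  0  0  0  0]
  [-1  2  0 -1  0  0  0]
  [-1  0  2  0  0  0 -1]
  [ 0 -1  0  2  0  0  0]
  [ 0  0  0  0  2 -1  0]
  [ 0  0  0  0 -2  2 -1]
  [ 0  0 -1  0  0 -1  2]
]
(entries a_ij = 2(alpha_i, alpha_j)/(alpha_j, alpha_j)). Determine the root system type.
B7

The matrix has rank 7 with 2's on the diagonal. Reading the off-diagonal entries as Dynkin edges (a single edge where a_ij = a_ji = -1; a double or triple edge where a_ij * a_ji = 2 or 3), the diagram is a chain of 7 nodes with a double edge at one end; the terminal node there is the unique short simple root (B_7). One simple-root ordering that puts it in standard form is (alpha_4, alpha_2, alpha_1, alpha_3, alpha_7, alpha_6, alpha_5). So the algebra is type B_7, i.e. so(15).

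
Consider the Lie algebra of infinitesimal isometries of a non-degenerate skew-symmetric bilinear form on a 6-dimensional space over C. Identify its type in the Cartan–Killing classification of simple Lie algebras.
type C_3

This is sp(6), which has dimension 6(6+1)/2 = 21 and rank 6/2 = 3. In the classification of classical Lie algebras, the symplectic algebra sp(2n) has type C_n; here n = 3, so the Dynkin diagram is a chain of 3 nodes with a double edge at one end; the terminal node there is the unique long simple root (C_3). Hence the type is C_3.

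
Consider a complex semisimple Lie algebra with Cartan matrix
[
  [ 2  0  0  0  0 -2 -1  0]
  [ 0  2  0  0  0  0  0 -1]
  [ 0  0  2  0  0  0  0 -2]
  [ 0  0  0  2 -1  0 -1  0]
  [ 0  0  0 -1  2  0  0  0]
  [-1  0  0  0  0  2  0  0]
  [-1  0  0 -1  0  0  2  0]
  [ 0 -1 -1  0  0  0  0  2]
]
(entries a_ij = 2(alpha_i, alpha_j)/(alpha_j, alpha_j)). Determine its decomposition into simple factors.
The diagram associated to this matrix has two connected components: the simple roots {alpha_1, alpha_4, alpha_5, alpha_6, alpha_7} form a chain of 5 nodes with a double edge at one end; the terminal node there is the unique short simple root (B_5), and {alpha_2, alpha_3, alpha_8} form a chain of 3 nodes with a double edge at one end; the terminal node there is the unique long simple root (C_3). A semisimple Lie algebra decomposes uniquely as the direct sum of simple ideals, one per connected component of its Dynkin diagram, so g ≅ B_5 ⊕ C_3 (dimension 55 + 21 = 76).

B_5 ⊕ C_3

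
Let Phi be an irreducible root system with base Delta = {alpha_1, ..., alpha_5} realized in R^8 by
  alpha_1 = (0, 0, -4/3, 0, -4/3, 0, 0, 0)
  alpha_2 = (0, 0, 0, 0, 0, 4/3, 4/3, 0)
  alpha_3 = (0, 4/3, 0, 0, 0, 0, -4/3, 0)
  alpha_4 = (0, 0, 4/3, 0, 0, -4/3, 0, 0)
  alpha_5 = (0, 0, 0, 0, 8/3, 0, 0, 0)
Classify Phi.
C_5 (sp(10))

Compute the Cartan integers a_ij = 2(alpha_i, alpha_j)/(alpha_j, alpha_j); the resulting 5x5 Cartan matrix is
[[2, 0, 0, -1, -1], [0, 2, -1, -1, 0], [0, -1, 2, 0, 0], [-1, -1, 0, 2, 0], [-2, 0, 0, 0, 2]].
The roots have two lengths (squared-length ratio 2:1); the short ones are alpha_{1,2,3,4}. The associated Dynkin diagram is a chain of 5 nodes with a double edge at one end; the terminal node there is the unique long simple root (C_5), so the type is C_5 (the algebra sp(10)).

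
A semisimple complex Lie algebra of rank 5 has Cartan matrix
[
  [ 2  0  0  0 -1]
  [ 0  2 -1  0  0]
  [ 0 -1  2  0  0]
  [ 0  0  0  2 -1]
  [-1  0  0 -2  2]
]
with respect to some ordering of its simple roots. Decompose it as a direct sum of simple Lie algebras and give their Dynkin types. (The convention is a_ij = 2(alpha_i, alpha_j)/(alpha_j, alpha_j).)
A_2 + B_3

The diagram associated to this matrix has two connected components: the simple roots {alpha_2, alpha_3} form a chain of 2 nodes with single edges (A_2), and {alpha_1, alpha_4, alpha_5} form a chain of 3 nodes with a double edge at one end; the terminal node there is the unique short simple root (B_3). A semisimple Lie algebra decomposes uniquely as the direct sum of simple ideals, one per connected component of its Dynkin diagram, so g ≅ A_2 ⊕ B_3 (dimension 8 + 21 = 29).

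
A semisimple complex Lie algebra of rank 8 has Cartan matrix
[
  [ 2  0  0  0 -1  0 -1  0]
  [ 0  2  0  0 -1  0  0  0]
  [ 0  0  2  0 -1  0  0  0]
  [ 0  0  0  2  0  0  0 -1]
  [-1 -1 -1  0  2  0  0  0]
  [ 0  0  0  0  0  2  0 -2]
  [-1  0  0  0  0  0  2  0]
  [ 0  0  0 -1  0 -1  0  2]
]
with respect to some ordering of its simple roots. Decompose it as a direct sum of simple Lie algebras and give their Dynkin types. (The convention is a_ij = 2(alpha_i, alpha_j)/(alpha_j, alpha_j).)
C3 ⊕ D5

The diagram associated to this matrix has two connected components: the simple roots {alpha_4, alpha_6, alpha_8} form a chain of 3 nodes with a double edge at one end; the terminal node there is the unique long simple root (C_3), and {alpha_1, alpha_2, alpha_3, alpha_5, alpha_7} form a chain of 3 nodes with a fork of two nodes at one end (D_5). A semisimple Lie algebra decomposes uniquely as the direct sum of simple ideals, one per connected component of its Dynkin diagram, so g ≅ C_3 ⊕ D_5 (dimension 21 + 45 = 66).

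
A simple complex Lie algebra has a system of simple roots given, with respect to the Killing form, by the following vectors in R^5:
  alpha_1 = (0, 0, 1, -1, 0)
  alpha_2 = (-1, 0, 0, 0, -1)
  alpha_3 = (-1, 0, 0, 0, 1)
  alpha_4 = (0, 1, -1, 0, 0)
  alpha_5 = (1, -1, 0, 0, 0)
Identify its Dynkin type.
D5

Compute the Cartan integers a_ij = 2(alpha_i, alpha_j)/(alpha_j, alpha_j); the resulting 5x5 Cartan matrix is
[[2, 0, 0, -1, 0], [0, 2, 0, 0, -1], [0, 0, 2, 0, -1], [-1, 0, 0, 2, -1], [0, -1, -1, -1, 2]].
All simple roots have the same length, so the diagram is simply laced. The associated Dynkin diagram is a chain of 3 nodes with a fork of two nodes at one end (D_5), so the type is D_5 (the algebra so(10)).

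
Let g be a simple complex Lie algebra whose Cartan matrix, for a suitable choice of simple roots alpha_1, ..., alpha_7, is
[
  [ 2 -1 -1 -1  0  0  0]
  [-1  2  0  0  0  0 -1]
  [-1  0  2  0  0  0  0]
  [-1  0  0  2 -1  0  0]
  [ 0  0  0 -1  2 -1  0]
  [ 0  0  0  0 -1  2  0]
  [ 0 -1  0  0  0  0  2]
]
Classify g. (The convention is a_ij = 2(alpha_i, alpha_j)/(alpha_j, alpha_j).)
E7

The matrix has rank 7 with 2's on the diagonal. Reading the off-diagonal entries as Dynkin edges (a single edge where a_ij = a_ji = -1; a double or triple edge where a_ij * a_ji = 2 or 3), the diagram is a chain of 6 nodes with one extra node attached to the third node from one end (E_7). One simple-root ordering that puts it in standard form is (alpha_7, alpha_3, alpha_2, alpha_1, alpha_4, alpha_5, alpha_6). So the algebra is type E_7.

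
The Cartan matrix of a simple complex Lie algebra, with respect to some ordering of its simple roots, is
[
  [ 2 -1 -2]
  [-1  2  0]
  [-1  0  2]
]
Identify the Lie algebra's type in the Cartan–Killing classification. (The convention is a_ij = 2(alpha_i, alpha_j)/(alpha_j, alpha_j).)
B_3

The matrix has rank 3 with 2's on the diagonal. Reading the off-diagonal entries as Dynkin edges (a single edge where a_ij = a_ji = -1; a double or triple edge where a_ij * a_ji = 2 or 3), the diagram is a chain of 3 nodes with a double edge at one end; the terminal node there is the unique short simple root (B_3). One simple-root ordering that puts it in standard form is (alpha_2, alpha_1, alpha_3). So the algebra is type B_3, i.e. so(7).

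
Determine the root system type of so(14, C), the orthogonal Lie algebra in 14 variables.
D7

This is so(14) with 14 even, which has dimension 14(14-1)/2 = 91 and rank 14/2 = 7. In the classification of classical Lie algebras, the orthogonal algebra so(2n) in an even number of variables has type D_n; here n = 7, so the Dynkin diagram is a chain of 5 nodes with a fork of two nodes at one end (D_7). Hence the type is D_7.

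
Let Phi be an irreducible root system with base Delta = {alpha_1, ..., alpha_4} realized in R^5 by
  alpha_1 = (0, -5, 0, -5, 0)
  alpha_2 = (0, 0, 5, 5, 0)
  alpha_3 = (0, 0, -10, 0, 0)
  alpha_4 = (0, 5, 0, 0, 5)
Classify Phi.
Compute the Cartan integers a_ij = 2(alpha_i, alpha_j)/(alpha_j, alpha_j); the resulting 4x4 Cartan matrix is
[[2, -1, 0, -1], [-1, 2, -1, 0], [0, -2, 2, 0], [-1, 0, 0, 2]].
The roots have two lengths (squared-length ratio 2:1); the short ones are alpha_{1,2,4}. The associated Dynkin diagram is a chain of 4 nodes with a double edge at one end; the terminal node there is the unique long simple root (C_4), so the type is C_4 (the algebra sp(8)).

C4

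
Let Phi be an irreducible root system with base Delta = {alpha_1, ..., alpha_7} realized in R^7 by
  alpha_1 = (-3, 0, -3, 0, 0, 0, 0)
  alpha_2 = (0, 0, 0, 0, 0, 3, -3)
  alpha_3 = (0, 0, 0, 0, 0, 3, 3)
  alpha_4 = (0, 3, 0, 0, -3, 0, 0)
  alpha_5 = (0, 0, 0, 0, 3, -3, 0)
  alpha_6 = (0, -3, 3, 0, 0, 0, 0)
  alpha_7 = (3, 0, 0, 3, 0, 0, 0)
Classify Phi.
Compute the Cartan integers a_ij = 2(alpha_i, alpha_j)/(alpha_j, alpha_j); the resulting 7x7 Cartan matrix is
[[2, 0, 0, 0, 0, -1, -1], [0, 2, 0, 0, -1, 0, 0], [0, 0, 2, 0, -1, 0, 0], [0, 0, 0, 2, -1, -1, 0], [0, -1, -1, -1, 2, 0, 0], [-1, 0, 0, -1, 0, 2, 0], [-1, 0, 0, 0, 0, 0, 2]].
All simple roots have the same length, so the diagram is simply laced. The associated Dynkin diagram is a chain of 5 nodes with a fork of two nodes at one end (D_7), so the type is D_7 (the algebra so(14)).

type D_7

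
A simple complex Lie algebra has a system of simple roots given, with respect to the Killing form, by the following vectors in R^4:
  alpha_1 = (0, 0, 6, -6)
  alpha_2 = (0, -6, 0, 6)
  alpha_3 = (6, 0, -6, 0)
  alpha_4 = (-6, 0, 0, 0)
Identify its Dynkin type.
B_4 (so(9))

Compute the Cartan integers a_ij = 2(alpha_i, alpha_j)/(alpha_j, alpha_j); the resulting 4x4 Cartan matrix is
[[2, -1, -1, 0], [-1, 2, 0, 0], [-1, 0, 2, -2], [0, 0, -1, 2]].
The roots have two lengths (squared-length ratio 2:1); the short ones are alpha_{4}. The associated Dynkin diagram is a chain of 4 nodes with a double edge at one end; the terminal node there is the unique short simple root (B_4), so the type is B_4 (the algebra so(9)).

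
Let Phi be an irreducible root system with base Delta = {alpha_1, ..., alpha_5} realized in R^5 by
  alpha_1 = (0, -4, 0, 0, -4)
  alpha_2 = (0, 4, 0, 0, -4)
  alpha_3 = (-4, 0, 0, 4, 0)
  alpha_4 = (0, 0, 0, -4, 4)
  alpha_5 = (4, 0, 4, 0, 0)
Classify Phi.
D5

Compute the Cartan integers a_ij = 2(alpha_i, alpha_j)/(alpha_j, alpha_j); the resulting 5x5 Cartan matrix is
[[2, 0, 0, -1, 0], [0, 2, 0, -1, 0], [0, 0, 2, -1, -1], [-1, -1, -1, 2, 0], [0, 0, -1, 0, 2]].
All simple roots have the same length, so the diagram is simply laced. The associated Dynkin diagram is a chain of 3 nodes with a fork of two nodes at one end (D_5), so the type is D_5 (the algebra so(10)).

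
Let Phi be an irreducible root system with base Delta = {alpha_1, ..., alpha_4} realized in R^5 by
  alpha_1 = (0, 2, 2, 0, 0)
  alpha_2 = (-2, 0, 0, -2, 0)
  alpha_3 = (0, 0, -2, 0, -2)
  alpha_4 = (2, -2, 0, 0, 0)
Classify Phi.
A_4 (sl(5))

Compute the Cartan integers a_ij = 2(alpha_i, alpha_j)/(alpha_j, alpha_j); the resulting 4x4 Cartan matrix is
[[2, 0, -1, -1], [0, 2, 0, -1], [-1, 0, 2, 0], [-1, -1, 0, 2]].
All simple roots have the same length, so the diagram is simply laced. The associated Dynkin diagram is a chain of 4 nodes with single edges (A_4), so the type is A_4 (the algebra sl(5)).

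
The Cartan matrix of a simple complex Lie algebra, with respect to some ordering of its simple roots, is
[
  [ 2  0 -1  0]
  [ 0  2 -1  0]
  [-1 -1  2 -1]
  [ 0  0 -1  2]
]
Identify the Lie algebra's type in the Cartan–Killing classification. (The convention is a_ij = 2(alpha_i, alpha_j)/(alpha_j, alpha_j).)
The matrix has rank 4 with 2's on the diagonal. Reading the off-diagonal entries as Dynkin edges (a single edge where a_ij = a_ji = -1; a double or triple edge where a_ij * a_ji = 2 or 3), the diagram is a chain of 2 nodes with a fork of two nodes at one end (D_4). One simple-root ordering that puts it in standard form is (alpha_4, alpha_3, alpha_2, alpha_1). So the algebra is type D_4, i.e. so(8).

D_4 (so(8))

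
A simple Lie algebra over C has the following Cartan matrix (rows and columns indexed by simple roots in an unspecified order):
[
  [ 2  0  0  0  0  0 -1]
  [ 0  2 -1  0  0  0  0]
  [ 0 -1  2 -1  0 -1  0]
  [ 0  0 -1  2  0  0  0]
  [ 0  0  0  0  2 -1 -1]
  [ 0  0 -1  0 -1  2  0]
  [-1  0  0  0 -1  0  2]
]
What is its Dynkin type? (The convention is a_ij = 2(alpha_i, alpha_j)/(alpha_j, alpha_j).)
D_7

The matrix has rank 7 with 2's on the diagonal. Reading the off-diagonal entries as Dynkin edges (a single edge where a_ij = a_ji = -1; a double or triple edge where a_ij * a_ji = 2 or 3), the diagram is a chain of 5 nodes with a fork of two nodes at one end (D_7). One simple-root ordering that puts it in standard form is (alpha_1, alpha_7, alpha_5, alpha_6, alpha_3, alpha_2, alpha_4). So the algebra is type D_7, i.e. so(14).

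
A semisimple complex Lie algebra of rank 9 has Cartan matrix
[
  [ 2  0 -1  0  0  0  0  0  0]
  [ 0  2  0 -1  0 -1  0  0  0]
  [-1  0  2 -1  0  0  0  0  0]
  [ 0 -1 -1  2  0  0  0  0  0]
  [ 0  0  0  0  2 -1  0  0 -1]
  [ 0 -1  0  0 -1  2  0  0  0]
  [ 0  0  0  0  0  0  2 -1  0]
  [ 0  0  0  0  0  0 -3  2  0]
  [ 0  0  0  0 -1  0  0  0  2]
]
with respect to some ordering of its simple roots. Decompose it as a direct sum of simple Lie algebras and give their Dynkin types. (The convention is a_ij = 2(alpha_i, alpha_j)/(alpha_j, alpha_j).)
The diagram associated to this matrix has two connected components: the simple roots {alpha_1, alpha_2, alpha_3, alpha_4, alpha_5, alpha_6, alpha_9} form a chain of 7 nodes with single edges (A_7), and {alpha_7, alpha_8} form two nodes joined by a triple edge (G_2). A semisimple Lie algebra decomposes uniquely as the direct sum of simple ideals, one per connected component of its Dynkin diagram, so g ≅ A_7 ⊕ G_2 (dimension 63 + 14 = 77).

A7 + G2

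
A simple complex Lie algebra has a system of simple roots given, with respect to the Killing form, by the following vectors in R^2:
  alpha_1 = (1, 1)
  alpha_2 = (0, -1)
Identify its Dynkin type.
Compute the Cartan integers a_ij = 2(alpha_i, alpha_j)/(alpha_j, alpha_j); the resulting 2x2 Cartan matrix is
[[2, -2], [-1, 2]].
The roots have two lengths (squared-length ratio 2:1); the short ones are alpha_{2}. The associated Dynkin diagram is a chain of 2 nodes with a double edge at one end; the terminal node there is the unique short simple root (B_2), so the type is B_2 (the algebra so(5)).

type B_2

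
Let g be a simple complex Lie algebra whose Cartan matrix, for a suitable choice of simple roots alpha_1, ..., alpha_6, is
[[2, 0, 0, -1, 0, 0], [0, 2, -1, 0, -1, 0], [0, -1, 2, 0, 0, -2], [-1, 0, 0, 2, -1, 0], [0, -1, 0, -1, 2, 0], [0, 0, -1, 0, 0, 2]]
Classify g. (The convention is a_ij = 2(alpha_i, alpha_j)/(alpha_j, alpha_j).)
The matrix has rank 6 with 2's on the diagonal. Reading the off-diagonal entries as Dynkin edges (a single edge where a_ij = a_ji = -1; a double or triple edge where a_ij * a_ji = 2 or 3), the diagram is a chain of 6 nodes with a double edge at one end; the terminal node there is the unique short simple root (B_6). One simple-root ordering that puts it in standard form is (alpha_1, alpha_4, alpha_5, alpha_2, alpha_3, alpha_6). So the algebra is type B_6, i.e. so(13).

type B_6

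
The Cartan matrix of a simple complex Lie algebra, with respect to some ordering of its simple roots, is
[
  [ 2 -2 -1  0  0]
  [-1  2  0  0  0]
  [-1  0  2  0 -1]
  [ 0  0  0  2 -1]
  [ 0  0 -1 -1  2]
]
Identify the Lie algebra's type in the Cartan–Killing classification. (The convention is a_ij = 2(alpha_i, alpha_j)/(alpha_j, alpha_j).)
B_5

The matrix has rank 5 with 2's on the diagonal. Reading the off-diagonal entries as Dynkin edges (a single edge where a_ij = a_ji = -1; a double or triple edge where a_ij * a_ji = 2 or 3), the diagram is a chain of 5 nodes with a double edge at one end; the terminal node there is the unique short simple root (B_5). One simple-root ordering that puts it in standard form is (alpha_4, alpha_5, alpha_3, alpha_1, alpha_2). So the algebra is type B_5, i.e. so(11).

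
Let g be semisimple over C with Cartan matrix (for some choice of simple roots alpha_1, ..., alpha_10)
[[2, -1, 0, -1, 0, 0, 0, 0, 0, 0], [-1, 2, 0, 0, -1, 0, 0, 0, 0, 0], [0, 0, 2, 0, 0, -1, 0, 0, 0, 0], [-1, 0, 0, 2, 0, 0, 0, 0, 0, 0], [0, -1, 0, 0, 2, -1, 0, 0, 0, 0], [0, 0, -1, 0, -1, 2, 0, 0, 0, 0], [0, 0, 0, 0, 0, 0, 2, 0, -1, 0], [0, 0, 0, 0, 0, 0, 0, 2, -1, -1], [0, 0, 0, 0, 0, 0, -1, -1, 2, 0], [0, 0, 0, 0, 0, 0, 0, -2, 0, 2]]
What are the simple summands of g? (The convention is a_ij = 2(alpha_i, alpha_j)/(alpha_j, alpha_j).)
The diagram associated to this matrix has two connected components: the simple roots {alpha_1, alpha_2, alpha_3, alpha_4, alpha_5, alpha_6} form a chain of 6 nodes with single edges (A_6), and {alpha_7, alpha_8, alpha_9, alpha_10} form a chain of 4 nodes with a double edge at one end; the terminal node there is the unique long simple root (C_4). A semisimple Lie algebra decomposes uniquely as the direct sum of simple ideals, one per connected component of its Dynkin diagram, so g ≅ A_6 ⊕ C_4 (dimension 48 + 36 = 84).

A6 + C4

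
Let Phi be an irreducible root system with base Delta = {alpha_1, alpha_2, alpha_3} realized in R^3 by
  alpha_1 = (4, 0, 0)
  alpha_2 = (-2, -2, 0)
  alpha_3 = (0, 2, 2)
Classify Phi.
Compute the Cartan integers a_ij = 2(alpha_i, alpha_j)/(alpha_j, alpha_j); the resulting 3x3 Cartan matrix is
[[2, -2, 0], [-1, 2, -1], [0, -1, 2]].
The roots have two lengths (squared-length ratio 2:1); the short ones are alpha_{2,3}. The associated Dynkin diagram is a chain of 3 nodes with a double edge at one end; the terminal node there is the unique long simple root (C_3), so the type is C_3 (the algebra sp(6)).

C3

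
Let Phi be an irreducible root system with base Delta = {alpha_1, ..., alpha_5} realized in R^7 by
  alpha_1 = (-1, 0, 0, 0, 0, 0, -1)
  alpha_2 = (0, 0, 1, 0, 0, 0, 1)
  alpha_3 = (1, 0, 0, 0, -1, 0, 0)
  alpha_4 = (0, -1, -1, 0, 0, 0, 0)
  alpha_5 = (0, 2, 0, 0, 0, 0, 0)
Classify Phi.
Compute the Cartan integers a_ij = 2(alpha_i, alpha_j)/(alpha_j, alpha_j); the resulting 5x5 Cartan matrix is
[[2, -1, -1, 0, 0], [-1, 2, 0, -1, 0], [-1, 0, 2, 0, 0], [0, -1, 0, 2, -1], [0, 0, 0, -2, 2]].
The roots have two lengths (squared-length ratio 2:1); the short ones are alpha_{1,2,3,4}. The associated Dynkin diagram is a chain of 5 nodes with a double edge at one end; the terminal node there is the unique long simple root (C_5), so the type is C_5 (the algebra sp(10)).

C_5 (sp(10))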